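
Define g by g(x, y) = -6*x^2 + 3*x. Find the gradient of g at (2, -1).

(-21, 0)

∂g/∂x = -12*x + 3
∂g/∂y = 0
∇g = (-12*x + 3, 0)
At (2, -1): (-21, 0).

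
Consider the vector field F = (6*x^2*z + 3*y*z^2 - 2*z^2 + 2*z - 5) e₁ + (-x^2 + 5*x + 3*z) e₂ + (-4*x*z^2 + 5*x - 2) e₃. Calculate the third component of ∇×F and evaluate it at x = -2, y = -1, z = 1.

6

(∇×F)_3 = ∂F₂/∂x − ∂F₁/∂y
= -2*x + 5 − (3*z^2)
= -2*x - 3*z^2 + 5
At (-2, -1, 1): 6.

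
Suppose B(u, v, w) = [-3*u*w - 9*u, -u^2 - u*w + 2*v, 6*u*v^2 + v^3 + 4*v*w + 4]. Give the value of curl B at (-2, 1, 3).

(∇×B)₁ = ∂B₃/∂v − ∂B₂/∂w = 12*u*v + u + 3*v^2 + 4*w
(∇×B)₂ = ∂B₁/∂w − ∂B₃/∂u = -3*u - 6*v^2
(∇×B)₃ = ∂B₂/∂u − ∂B₁/∂v = -2*u - w
∇×B = (12*u*v + u + 3*v^2 + 4*w, -3*u - 6*v^2, -2*u - w)
At (-2, 1, 3): (-11, 0, 1).

(-11, 0, 1)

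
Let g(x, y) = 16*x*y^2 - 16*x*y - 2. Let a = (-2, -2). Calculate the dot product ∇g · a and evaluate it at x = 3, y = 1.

∂g/∂x = 16*y^2 - 16*y
∂g/∂y = 32*x*y - 16*x
∇g at (3, 1) = (0, 48)
∇g · a = (0)(-2) + (48)(-2) = -96

-96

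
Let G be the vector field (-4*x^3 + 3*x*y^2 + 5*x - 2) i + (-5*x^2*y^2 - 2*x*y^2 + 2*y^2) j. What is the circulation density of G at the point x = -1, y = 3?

∂G₂/∂x = -10*x*y^2 - 2*y^2
∂G₁/∂y = 6*x*y
Scalar curl = -10*x*y^2 - 6*x*y - 2*y^2
At (-1, 3): 90.

90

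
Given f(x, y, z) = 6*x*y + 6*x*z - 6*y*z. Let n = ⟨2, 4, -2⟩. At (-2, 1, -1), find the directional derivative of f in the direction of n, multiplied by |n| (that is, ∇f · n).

∂f/∂x = 6*y + 6*z
∂f/∂y = 6*x - 6*z
∂f/∂z = 6*x - 6*y
∇f at (-2, 1, -1) = (0, -6, -18)
∇f · n = (0)(2) + (-6)(4) + (-18)(-2) = 12

12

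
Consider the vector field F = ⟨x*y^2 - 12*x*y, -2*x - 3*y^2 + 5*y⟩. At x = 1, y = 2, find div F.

∂F₁/∂x = y^2 - 12*y
∂F₂/∂y = -6*y + 5
∇·F = y^2 - 18*y + 5
At (1, 2): -27.

-27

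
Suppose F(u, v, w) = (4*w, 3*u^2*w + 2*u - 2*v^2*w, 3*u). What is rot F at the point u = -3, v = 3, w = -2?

(-9, 1, 38)

(∇×F)₁ = ∂F₃/∂v − ∂F₂/∂w = -3*u^2 + 2*v^2
(∇×F)₂ = ∂F₁/∂w − ∂F₃/∂u = 1
(∇×F)₃ = ∂F₂/∂u − ∂F₁/∂v = 6*u*w + 2
∇×F = (-3*u^2 + 2*v^2, 1, 6*u*w + 2)
At (-3, 3, -2): (-9, 1, 38).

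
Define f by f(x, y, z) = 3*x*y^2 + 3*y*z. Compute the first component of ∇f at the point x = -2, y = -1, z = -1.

3

(∇f)_1 = ∂f/∂x = 3*y^2
At (-2, -1, -1): 3.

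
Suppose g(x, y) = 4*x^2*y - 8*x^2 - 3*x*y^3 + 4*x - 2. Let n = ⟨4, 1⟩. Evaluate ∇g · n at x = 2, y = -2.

-200

∂g/∂x = 8*x*y - 16*x - 3*y^3 + 4
∂g/∂y = 4*x^2 - 9*x*y^2
∇g at (2, -2) = (-36, -56)
∇g · n = (-36)(4) + (-56)(1) = -200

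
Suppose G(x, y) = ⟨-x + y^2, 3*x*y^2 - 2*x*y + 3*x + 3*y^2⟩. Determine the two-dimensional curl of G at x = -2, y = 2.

7

∂G₂/∂x = 3*y^2 - 2*y + 3
∂G₁/∂y = 2*y
Scalar curl = 3*y^2 - 4*y + 3
At (-2, 2): 7.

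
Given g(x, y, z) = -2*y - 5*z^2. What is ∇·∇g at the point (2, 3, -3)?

-10

∂²g/∂x² = 0
∂²g/∂y² = 0
∂²g/∂z² = -10
∇²g = -10
At (2, 3, -3): -10.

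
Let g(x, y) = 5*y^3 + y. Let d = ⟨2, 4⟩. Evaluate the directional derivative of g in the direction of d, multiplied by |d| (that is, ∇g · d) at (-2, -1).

∂g/∂x = 0
∂g/∂y = 15*y^2 + 1
∇g at (-2, -1) = (0, 16)
∇g · d = (0)(2) + (16)(4) = 64

64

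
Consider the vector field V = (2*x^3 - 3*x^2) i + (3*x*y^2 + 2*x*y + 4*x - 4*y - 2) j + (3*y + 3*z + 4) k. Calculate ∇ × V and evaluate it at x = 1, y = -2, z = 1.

(∇×V)₁ = ∂V₃/∂y − ∂V₂/∂z = 3
(∇×V)₂ = ∂V₁/∂z − ∂V₃/∂x = 0
(∇×V)₃ = ∂V₂/∂x − ∂V₁/∂y = 3*y^2 + 2*y + 4
∇×V = (3, 0, 3*y^2 + 2*y + 4)
At (1, -2, 1): (3, 0, 12).

(3, 0, 12)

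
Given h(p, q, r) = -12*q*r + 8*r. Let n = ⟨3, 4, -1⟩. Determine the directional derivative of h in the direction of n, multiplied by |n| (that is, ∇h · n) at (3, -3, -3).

100

∂h/∂p = 0
∂h/∂q = -12*r
∂h/∂r = -12*q + 8
∇h at (3, -3, -3) = (0, 36, 44)
∇h · n = (0)(3) + (36)(4) + (44)(-1) = 100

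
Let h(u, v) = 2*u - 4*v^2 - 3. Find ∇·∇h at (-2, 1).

-8

∂²h/∂u² = 0
∂²h/∂v² = -8
∇²h = -8
At (-2, 1): -8.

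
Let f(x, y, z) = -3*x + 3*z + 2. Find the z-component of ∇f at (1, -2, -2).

(∇f)_3 = ∂f/∂z = 3
At (1, -2, -2): 3.

3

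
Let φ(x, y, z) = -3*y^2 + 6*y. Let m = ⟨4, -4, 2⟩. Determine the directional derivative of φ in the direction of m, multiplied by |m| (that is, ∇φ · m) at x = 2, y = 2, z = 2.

24

∂φ/∂x = 0
∂φ/∂y = -6*y + 6
∂φ/∂z = 0
∇φ at (2, 2, 2) = (0, -6, 0)
∇φ · m = (0)(4) + (-6)(-4) + (0)(2) = 24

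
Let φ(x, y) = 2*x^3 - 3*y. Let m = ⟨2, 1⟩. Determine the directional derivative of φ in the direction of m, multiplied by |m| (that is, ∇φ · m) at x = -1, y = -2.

9

∂φ/∂x = 6*x^2
∂φ/∂y = -3
∇φ at (-1, -2) = (6, -3)
∇φ · m = (6)(2) + (-3)(1) = 9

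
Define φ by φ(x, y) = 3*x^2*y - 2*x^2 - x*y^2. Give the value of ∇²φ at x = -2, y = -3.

∂²φ/∂x² = 2*(3*y - 2)
∂²φ/∂y² = -2*x
∇²φ = -2*x + 6*y - 4
At (-2, -3): -18.

-18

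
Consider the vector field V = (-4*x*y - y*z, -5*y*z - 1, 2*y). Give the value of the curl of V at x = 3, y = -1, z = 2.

(-3, 1, 14)

(∇×V)₁ = ∂V₃/∂y − ∂V₂/∂z = 5*y + 2
(∇×V)₂ = ∂V₁/∂z − ∂V₃/∂x = -y
(∇×V)₃ = ∂V₂/∂x − ∂V₁/∂y = 4*x + z
∇×V = (5*y + 2, -y, 4*x + z)
At (3, -1, 2): (-3, 1, 14).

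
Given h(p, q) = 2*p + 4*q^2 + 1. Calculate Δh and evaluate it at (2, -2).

∂²h/∂p² = 0
∂²h/∂q² = 8
∇²h = 8
At (2, -2): 8.

8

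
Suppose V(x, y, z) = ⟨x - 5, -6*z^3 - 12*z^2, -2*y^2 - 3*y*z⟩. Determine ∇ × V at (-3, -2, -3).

(∇×V)₁ = ∂V₃/∂y − ∂V₂/∂z = -4*y + 18*z^2 + 21*z
(∇×V)₂ = ∂V₁/∂z − ∂V₃/∂x = 0
(∇×V)₃ = ∂V₂/∂x − ∂V₁/∂y = 0
∇×V = (-4*y + 18*z^2 + 21*z, 0, 0)
At (-3, -2, -3): (107, 0, 0).

(107, 0, 0)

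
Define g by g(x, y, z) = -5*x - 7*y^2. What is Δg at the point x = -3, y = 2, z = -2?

∂²g/∂x² = 0
∂²g/∂y² = -14
∂²g/∂z² = 0
∇²g = -14
At (-3, 2, -2): -14.

-14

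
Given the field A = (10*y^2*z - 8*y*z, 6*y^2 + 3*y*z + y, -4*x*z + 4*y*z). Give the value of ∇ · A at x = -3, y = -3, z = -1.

∂A₁/∂x = 0
∂A₂/∂y = 12*y + 3*z + 1
∂A₃/∂z = -4*x + 4*y
∇·A = -4*x + 16*y + 3*z + 1
At (-3, -3, -1): -38.

-38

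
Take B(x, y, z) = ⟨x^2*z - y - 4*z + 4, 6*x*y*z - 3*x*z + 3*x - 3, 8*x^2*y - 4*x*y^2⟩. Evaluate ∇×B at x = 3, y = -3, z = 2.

(207, 185, -38)

(∇×B)₁ = ∂B₃/∂y − ∂B₂/∂z = 8*x^2 - 14*x*y + 3*x
(∇×B)₂ = ∂B₁/∂z − ∂B₃/∂x = x^2 - 16*x*y + 4*y^2 - 4
(∇×B)₃ = ∂B₂/∂x − ∂B₁/∂y = 6*y*z - 3*z + 4
∇×B = (8*x^2 - 14*x*y + 3*x, x^2 - 16*x*y + 4*y^2 - 4, 6*y*z - 3*z + 4)
At (3, -3, 2): (207, 185, -38).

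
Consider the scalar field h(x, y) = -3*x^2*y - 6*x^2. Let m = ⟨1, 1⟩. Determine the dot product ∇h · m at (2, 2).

-60

∂h/∂x = -6*x*y - 12*x
∂h/∂y = -3*x^2
∇h at (2, 2) = (-48, -12)
∇h · m = (-48)(1) + (-12)(1) = -60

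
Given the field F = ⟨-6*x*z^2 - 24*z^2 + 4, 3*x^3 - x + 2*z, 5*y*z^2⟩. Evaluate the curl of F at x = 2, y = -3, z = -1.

(3, 72, 35)

(∇×F)₁ = ∂F₃/∂y − ∂F₂/∂z = 5*z^2 - 2
(∇×F)₂ = ∂F₁/∂z − ∂F₃/∂x = -12*x*z - 48*z
(∇×F)₃ = ∂F₂/∂x − ∂F₁/∂y = 9*x^2 - 1
∇×F = (5*z^2 - 2, -12*x*z - 48*z, 9*x^2 - 1)
At (2, -3, -1): (3, 72, 35).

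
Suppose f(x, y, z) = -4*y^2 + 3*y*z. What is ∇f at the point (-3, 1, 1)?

∂f/∂x = 0
∂f/∂y = -8*y + 3*z
∂f/∂z = 3*y
∇f = (0, -8*y + 3*z, 3*y)
At (-3, 1, 1): (0, -5, 3).

(0, -5, 3)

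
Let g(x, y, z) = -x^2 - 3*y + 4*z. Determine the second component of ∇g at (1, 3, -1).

(∇g)_2 = ∂g/∂y = -3
At (1, 3, -1): -3.

-3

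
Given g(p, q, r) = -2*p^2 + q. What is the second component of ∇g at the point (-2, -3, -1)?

(∇g)_2 = ∂g/∂q = 1
At (-2, -3, -1): 1.

1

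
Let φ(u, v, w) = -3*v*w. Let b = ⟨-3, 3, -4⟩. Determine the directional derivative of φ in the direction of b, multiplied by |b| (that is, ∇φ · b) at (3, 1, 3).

-15

∂φ/∂u = 0
∂φ/∂v = -3*w
∂φ/∂w = -3*v
∇φ at (3, 1, 3) = (0, -9, -3)
∇φ · b = (0)(-3) + (-9)(3) + (-3)(-4) = -15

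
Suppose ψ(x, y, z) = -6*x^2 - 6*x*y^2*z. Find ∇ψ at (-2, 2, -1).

∂ψ/∂x = -12*x - 6*y^2*z
∂ψ/∂y = -12*x*y*z
∂ψ/∂z = -6*x*y^2
∇ψ = (-12*x - 6*y^2*z, -12*x*y*z, -6*x*y^2)
At (-2, 2, -1): (48, -48, 48).

(48, -48, 48)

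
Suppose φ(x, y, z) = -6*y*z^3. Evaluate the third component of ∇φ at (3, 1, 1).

-18

(∇φ)_3 = ∂φ/∂z = -18*y*z^2
At (3, 1, 1): -18.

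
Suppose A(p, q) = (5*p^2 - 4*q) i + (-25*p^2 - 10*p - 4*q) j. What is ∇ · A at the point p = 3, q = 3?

26

∂A₁/∂p = 10*p
∂A₂/∂q = -4
∇·A = 10*p - 4
At (3, 3): 26.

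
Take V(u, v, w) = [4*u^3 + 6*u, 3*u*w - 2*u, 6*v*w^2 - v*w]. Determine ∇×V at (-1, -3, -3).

(60, 0, -11)

(∇×V)₁ = ∂V₃/∂v − ∂V₂/∂w = -3*u + 6*w^2 - w
(∇×V)₂ = ∂V₁/∂w − ∂V₃/∂u = 0
(∇×V)₃ = ∂V₂/∂u − ∂V₁/∂v = 3*w - 2
∇×V = (-3*u + 6*w^2 - w, 0, 3*w - 2)
At (-1, -3, -3): (60, 0, -11).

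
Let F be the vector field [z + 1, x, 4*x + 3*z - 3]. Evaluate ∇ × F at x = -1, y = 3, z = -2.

(0, -3, 1)

(∇×F)₁ = ∂F₃/∂y − ∂F₂/∂z = 0
(∇×F)₂ = ∂F₁/∂z − ∂F₃/∂x = -3
(∇×F)₃ = ∂F₂/∂x − ∂F₁/∂y = 1
∇×F = (0, -3, 1)
At (-1, 3, -2): (0, -3, 1).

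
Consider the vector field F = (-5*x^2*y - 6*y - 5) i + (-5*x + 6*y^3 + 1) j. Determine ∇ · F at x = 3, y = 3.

∂F₁/∂x = -10*x*y
∂F₂/∂y = 18*y^2
∇·F = -10*x*y + 18*y^2
At (3, 3): 72.

72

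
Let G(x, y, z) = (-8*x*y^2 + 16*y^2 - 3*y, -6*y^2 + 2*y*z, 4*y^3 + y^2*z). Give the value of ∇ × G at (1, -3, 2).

(102, 0, 51)

(∇×G)₁ = ∂G₃/∂y − ∂G₂/∂z = 12*y^2 + 2*y*z - 2*y
(∇×G)₂ = ∂G₁/∂z − ∂G₃/∂x = 0
(∇×G)₃ = ∂G₂/∂x − ∂G₁/∂y = 16*x*y - 32*y + 3
∇×G = (12*y^2 + 2*y*z - 2*y, 0, 16*x*y - 32*y + 3)
At (1, -3, 2): (102, 0, 51).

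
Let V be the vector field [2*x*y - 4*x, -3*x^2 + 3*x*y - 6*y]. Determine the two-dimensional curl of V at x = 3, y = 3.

∂V₂/∂x = -6*x + 3*y
∂V₁/∂y = 2*x
Scalar curl = -8*x + 3*y
At (3, 3): -15.

-15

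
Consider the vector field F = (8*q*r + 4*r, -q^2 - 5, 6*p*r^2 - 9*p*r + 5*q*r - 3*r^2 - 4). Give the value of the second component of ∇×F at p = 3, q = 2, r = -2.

-22

(∇×F)_2 = ∂F₁/∂r − ∂F₃/∂p
= 8*q + 4 − (6*r^2 - 9*r)
= 8*q - 6*r^2 + 9*r + 4
At (3, 2, -2): -22.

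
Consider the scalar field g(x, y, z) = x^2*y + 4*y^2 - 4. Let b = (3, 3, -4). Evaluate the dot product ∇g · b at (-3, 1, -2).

33

∂g/∂x = 2*x*y
∂g/∂y = x^2 + 8*y
∂g/∂z = 0
∇g at (-3, 1, -2) = (-6, 17, 0)
∇g · b = (-6)(3) + (17)(3) + (0)(-4) = 33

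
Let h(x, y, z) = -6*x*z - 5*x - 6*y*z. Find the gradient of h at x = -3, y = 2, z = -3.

(13, 18, 6)

∂h/∂x = -6*z - 5
∂h/∂y = -6*z
∂h/∂z = -6*x - 6*y
∇h = (-6*z - 5, -6*z, -6*x - 6*y)
At (-3, 2, -3): (13, 18, 6).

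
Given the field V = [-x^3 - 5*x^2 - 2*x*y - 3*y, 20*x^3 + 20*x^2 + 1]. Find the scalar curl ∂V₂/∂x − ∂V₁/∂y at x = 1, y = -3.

105

∂V₂/∂x = 60*x^2 + 40*x
∂V₁/∂y = -2*x - 3
Scalar curl = 60*x^2 + 42*x + 3
At (1, -3): 105.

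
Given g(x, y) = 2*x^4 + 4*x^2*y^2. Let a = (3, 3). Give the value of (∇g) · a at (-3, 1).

∂g/∂x = 8*x^3 + 8*x*y^2
∂g/∂y = 8*x^2*y
∇g at (-3, 1) = (-240, 72)
∇g · a = (-240)(3) + (72)(3) = -504

-504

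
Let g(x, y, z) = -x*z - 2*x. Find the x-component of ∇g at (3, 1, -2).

(∇g)_1 = ∂g/∂x = -z - 2
At (3, 1, -2): 0.

0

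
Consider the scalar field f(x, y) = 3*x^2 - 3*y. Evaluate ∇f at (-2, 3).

∂f/∂x = 6*x
∂f/∂y = -3
∇f = (6*x, -3)
At (-2, 3): (-12, -3).

(-12, -3)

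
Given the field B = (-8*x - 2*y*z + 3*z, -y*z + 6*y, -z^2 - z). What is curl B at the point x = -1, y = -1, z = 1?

(∇×B)₁ = ∂B₃/∂y − ∂B₂/∂z = y
(∇×B)₂ = ∂B₁/∂z − ∂B₃/∂x = -2*y + 3
(∇×B)₃ = ∂B₂/∂x − ∂B₁/∂y = 2*z
∇×B = (y, -2*y + 3, 2*z)
At (-1, -1, 1): (-1, 5, 2).

(-1, 5, 2)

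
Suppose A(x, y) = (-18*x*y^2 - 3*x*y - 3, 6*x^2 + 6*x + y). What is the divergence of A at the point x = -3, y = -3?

∂A₁/∂x = -18*y^2 - 3*y
∂A₂/∂y = 1
∇·A = -18*y^2 - 3*y + 1
At (-3, -3): -152.

-152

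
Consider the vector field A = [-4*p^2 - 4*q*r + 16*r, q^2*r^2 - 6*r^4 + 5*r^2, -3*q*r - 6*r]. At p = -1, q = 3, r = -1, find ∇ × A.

(∇×A)₁ = ∂A₃/∂q − ∂A₂/∂r = -2*q^2*r + 24*r^3 - 13*r
(∇×A)₂ = ∂A₁/∂r − ∂A₃/∂p = -4*q + 16
(∇×A)₃ = ∂A₂/∂p − ∂A₁/∂q = 4*r
∇×A = (-2*q^2*r + 24*r^3 - 13*r, -4*q + 16, 4*r)
At (-1, 3, -1): (7, 4, -4).

(7, 4, -4)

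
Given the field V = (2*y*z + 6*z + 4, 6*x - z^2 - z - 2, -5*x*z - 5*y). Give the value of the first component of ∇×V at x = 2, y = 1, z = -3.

-10

(∇×V)_1 = ∂V₃/∂y − ∂V₂/∂z
= -5 − (-2*z - 1)
= 2*z - 4
At (2, 1, -3): -10.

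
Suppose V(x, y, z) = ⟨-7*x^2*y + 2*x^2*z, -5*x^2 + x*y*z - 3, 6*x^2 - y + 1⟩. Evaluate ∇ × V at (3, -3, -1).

(8, -18, 36)

(∇×V)₁ = ∂V₃/∂y − ∂V₂/∂z = -x*y - 1
(∇×V)₂ = ∂V₁/∂z − ∂V₃/∂x = 2*x^2 - 12*x
(∇×V)₃ = ∂V₂/∂x − ∂V₁/∂y = 7*x^2 - 10*x + y*z
∇×V = (-x*y - 1, 2*x^2 - 12*x, 7*x^2 - 10*x + y*z)
At (3, -3, -1): (8, -18, 36).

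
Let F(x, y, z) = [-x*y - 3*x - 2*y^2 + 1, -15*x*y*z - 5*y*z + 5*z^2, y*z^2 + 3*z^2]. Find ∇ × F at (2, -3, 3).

(-126, 0, 125)

(∇×F)₁ = ∂F₃/∂y − ∂F₂/∂z = 15*x*y + 5*y + z^2 - 10*z
(∇×F)₂ = ∂F₁/∂z − ∂F₃/∂x = 0
(∇×F)₃ = ∂F₂/∂x − ∂F₁/∂y = x - 15*y*z + 4*y
∇×F = (15*x*y + 5*y + z^2 - 10*z, 0, x - 15*y*z + 4*y)
At (2, -3, 3): (-126, 0, 125).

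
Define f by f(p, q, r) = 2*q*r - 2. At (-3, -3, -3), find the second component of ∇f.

(∇f)_2 = ∂f/∂q = 2*r
At (-3, -3, -3): -6.

-6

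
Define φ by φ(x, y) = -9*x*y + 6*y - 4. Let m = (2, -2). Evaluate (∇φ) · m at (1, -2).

∂φ/∂x = -9*y
∂φ/∂y = -9*x + 6
∇φ at (1, -2) = (18, -3)
∇φ · m = (18)(2) + (-3)(-2) = 42

42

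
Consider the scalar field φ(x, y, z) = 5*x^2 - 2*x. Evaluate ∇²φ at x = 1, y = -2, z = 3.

∂²φ/∂x² = 10
∂²φ/∂y² = 0
∂²φ/∂z² = 0
∇²φ = 10
At (1, -2, 3): 10.

10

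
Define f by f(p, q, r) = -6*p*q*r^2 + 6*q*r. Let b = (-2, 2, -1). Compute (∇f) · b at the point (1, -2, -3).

∂f/∂p = -6*q*r^2
∂f/∂q = -6*p*r^2 + 6*r
∂f/∂r = -12*p*q*r + 6*q
∇f at (1, -2, -3) = (108, -72, -84)
∇f · b = (108)(-2) + (-72)(2) + (-84)(-1) = -276

-276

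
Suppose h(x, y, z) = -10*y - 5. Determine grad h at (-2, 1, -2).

∂h/∂x = 0
∂h/∂y = -10
∂h/∂z = 0
∇h = (0, -10, 0)
At (-2, 1, -2): (0, -10, 0).

(0, -10, 0)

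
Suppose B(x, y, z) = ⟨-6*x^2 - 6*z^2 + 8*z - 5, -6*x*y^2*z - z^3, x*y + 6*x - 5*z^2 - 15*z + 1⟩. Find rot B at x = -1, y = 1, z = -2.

(5, 25, 12)

(∇×B)₁ = ∂B₃/∂y − ∂B₂/∂z = 6*x*y^2 + x + 3*z^2
(∇×B)₂ = ∂B₁/∂z − ∂B₃/∂x = -y - 12*z + 2
(∇×B)₃ = ∂B₂/∂x − ∂B₁/∂y = -6*y^2*z
∇×B = (6*x*y^2 + x + 3*z^2, -y - 12*z + 2, -6*y^2*z)
At (-1, 1, -2): (5, 25, 12).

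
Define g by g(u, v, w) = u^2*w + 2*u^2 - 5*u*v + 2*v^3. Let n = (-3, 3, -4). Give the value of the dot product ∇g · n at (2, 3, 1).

∂g/∂u = 2*u*w + 4*u - 5*v
∂g/∂v = -5*u + 6*v^2
∂g/∂w = u^2
∇g at (2, 3, 1) = (-3, 44, 4)
∇g · n = (-3)(-3) + (44)(3) + (4)(-4) = 125

125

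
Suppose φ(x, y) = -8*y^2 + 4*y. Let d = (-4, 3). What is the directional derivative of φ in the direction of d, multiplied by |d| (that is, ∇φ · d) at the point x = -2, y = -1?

60

∂φ/∂x = 0
∂φ/∂y = -16*y + 4
∇φ at (-2, -1) = (0, 20)
∇φ · d = (0)(-4) + (20)(3) = 60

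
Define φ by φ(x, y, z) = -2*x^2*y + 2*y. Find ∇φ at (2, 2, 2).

(-16, -6, 0)

∂φ/∂x = -4*x*y
∂φ/∂y = -2*x^2 + 2
∂φ/∂z = 0
∇φ = (-4*x*y, -2*x^2 + 2, 0)
At (2, 2, 2): (-16, -6, 0).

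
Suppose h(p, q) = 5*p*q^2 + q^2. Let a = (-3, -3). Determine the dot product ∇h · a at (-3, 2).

108

∂h/∂p = 5*q^2
∂h/∂q = 10*p*q + 2*q
∇h at (-3, 2) = (20, -56)
∇h · a = (20)(-3) + (-56)(-3) = 108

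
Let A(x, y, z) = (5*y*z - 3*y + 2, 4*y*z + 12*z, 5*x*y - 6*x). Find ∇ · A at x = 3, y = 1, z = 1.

4

∂A₁/∂x = 0
∂A₂/∂y = 4*z
∂A₃/∂z = 0
∇·A = 4*z
At (3, 1, 1): 4.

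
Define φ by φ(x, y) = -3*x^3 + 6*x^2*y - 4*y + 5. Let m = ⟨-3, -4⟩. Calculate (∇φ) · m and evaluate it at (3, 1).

-65

∂φ/∂x = -9*x^2 + 12*x*y
∂φ/∂y = 6*x^2 - 4
∇φ at (3, 1) = (-45, 50)
∇φ · m = (-45)(-3) + (50)(-4) = -65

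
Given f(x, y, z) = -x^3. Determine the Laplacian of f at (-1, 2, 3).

∂²f/∂x² = -6*x
∂²f/∂y² = 0
∂²f/∂z² = 0
∇²f = -6*x
At (-1, 2, 3): 6.

6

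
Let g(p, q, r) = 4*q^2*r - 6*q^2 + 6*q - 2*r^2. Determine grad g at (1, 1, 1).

∂g/∂p = 0
∂g/∂q = 8*q*r - 12*q + 6
∂g/∂r = 4*q^2 - 4*r
∇g = (0, 8*q*r - 12*q + 6, 4*q^2 - 4*r)
At (1, 1, 1): (0, 2, 0).

(0, 2, 0)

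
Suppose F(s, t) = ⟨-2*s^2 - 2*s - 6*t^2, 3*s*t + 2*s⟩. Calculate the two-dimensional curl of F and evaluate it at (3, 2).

∂F₂/∂s = 3*t + 2
∂F₁/∂t = -12*t
Scalar curl = 15*t + 2
At (3, 2): 32.

32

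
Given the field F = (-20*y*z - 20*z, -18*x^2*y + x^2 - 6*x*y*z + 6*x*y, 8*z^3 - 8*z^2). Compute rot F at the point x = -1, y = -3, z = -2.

(∇×F)₁ = ∂F₃/∂y − ∂F₂/∂z = 6*x*y
(∇×F)₂ = ∂F₁/∂z − ∂F₃/∂x = -20*y - 20
(∇×F)₃ = ∂F₂/∂x − ∂F₁/∂y = -36*x*y + 2*x - 6*y*z + 6*y + 20*z
∇×F = (6*x*y, -20*y - 20, -36*x*y + 2*x - 6*y*z + 6*y + 20*z)
At (-1, -3, -2): (18, 40, -204).

(18, 40, -204)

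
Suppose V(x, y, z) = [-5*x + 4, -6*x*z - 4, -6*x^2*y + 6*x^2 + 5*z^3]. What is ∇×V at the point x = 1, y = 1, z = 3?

(0, 0, -18)

(∇×V)₁ = ∂V₃/∂y − ∂V₂/∂z = -6*x^2 + 6*x
(∇×V)₂ = ∂V₁/∂z − ∂V₃/∂x = 12*x*y - 12*x
(∇×V)₃ = ∂V₂/∂x − ∂V₁/∂y = -6*z
∇×V = (-6*x^2 + 6*x, 12*x*y - 12*x, -6*z)
At (1, 1, 3): (0, 0, -18).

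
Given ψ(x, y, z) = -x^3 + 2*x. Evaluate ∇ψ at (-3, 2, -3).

(-25, 0, 0)

∂ψ/∂x = -3*x^2 + 2
∂ψ/∂y = 0
∂ψ/∂z = 0
∇ψ = (-3*x^2 + 2, 0, 0)
At (-3, 2, -3): (-25, 0, 0).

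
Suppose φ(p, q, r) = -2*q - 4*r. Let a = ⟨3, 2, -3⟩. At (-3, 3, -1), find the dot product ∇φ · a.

8

∂φ/∂p = 0
∂φ/∂q = -2
∂φ/∂r = -4
∇φ at (-3, 3, -1) = (0, -2, -4)
∇φ · a = (0)(3) + (-2)(2) + (-4)(-3) = 8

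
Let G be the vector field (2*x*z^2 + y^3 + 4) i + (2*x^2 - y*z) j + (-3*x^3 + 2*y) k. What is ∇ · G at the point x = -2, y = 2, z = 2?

∂G₁/∂x = 2*z^2
∂G₂/∂y = -z
∂G₃/∂z = 0
∇·G = 2*z^2 - z
At (-2, 2, 2): 6.

6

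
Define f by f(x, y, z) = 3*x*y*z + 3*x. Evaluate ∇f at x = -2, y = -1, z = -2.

(9, 12, 6)

∂f/∂x = 3*y*z + 3
∂f/∂y = 3*x*z
∂f/∂z = 3*x*y
∇f = (3*y*z + 3, 3*x*z, 3*x*y)
At (-2, -1, -2): (9, 12, 6).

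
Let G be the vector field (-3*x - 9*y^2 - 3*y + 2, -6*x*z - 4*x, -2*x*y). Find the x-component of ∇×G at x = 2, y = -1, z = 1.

8

(∇×G)_1 = ∂G₃/∂y − ∂G₂/∂z
= -2*x − (-6*x)
= 4*x
At (2, -1, 1): 8.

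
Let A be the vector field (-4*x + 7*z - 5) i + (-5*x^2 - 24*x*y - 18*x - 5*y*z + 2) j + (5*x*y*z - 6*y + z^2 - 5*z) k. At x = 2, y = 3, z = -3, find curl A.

(∇×A)₁ = ∂A₃/∂y − ∂A₂/∂z = 5*x*z + 5*y - 6
(∇×A)₂ = ∂A₁/∂z − ∂A₃/∂x = -5*y*z + 7
(∇×A)₃ = ∂A₂/∂x − ∂A₁/∂y = -10*x - 24*y - 18
∇×A = (5*x*z + 5*y - 6, -5*y*z + 7, -10*x - 24*y - 18)
At (2, 3, -3): (-21, 52, -110).

(-21, 52, -110)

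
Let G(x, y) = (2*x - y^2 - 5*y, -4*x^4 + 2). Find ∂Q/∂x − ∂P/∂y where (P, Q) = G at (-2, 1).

∂G₂/∂x = -16*x^3
∂G₁/∂y = -2*y - 5
Scalar curl = -16*x^3 + 2*y + 5
At (-2, 1): 135.

135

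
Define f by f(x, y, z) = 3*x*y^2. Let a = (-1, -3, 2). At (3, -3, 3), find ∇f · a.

∂f/∂x = 3*y^2
∂f/∂y = 6*x*y
∂f/∂z = 0
∇f at (3, -3, 3) = (27, -54, 0)
∇f · a = (27)(-1) + (-54)(-3) + (0)(2) = 135

135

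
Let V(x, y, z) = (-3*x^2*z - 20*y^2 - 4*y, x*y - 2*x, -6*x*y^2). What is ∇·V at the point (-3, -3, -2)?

-39

∂V₁/∂x = -6*x*z
∂V₂/∂y = x
∂V₃/∂z = 0
∇·V = -6*x*z + x
At (-3, -3, -2): -39.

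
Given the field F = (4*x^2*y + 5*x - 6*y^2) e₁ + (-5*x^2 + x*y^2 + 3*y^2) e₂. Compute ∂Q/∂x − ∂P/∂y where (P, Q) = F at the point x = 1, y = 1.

∂F₂/∂x = -10*x + y^2
∂F₁/∂y = 4*x^2 - 12*y
Scalar curl = -4*x^2 - 10*x + y^2 + 12*y
At (1, 1): -1.

-1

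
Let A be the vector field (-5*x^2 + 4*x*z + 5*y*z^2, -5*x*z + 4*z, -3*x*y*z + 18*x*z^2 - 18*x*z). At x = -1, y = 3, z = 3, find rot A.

(∇×A)₁ = ∂A₃/∂y − ∂A₂/∂z = -3*x*z + 5*x - 4
(∇×A)₂ = ∂A₁/∂z − ∂A₃/∂x = 4*x + 13*y*z - 18*z^2 + 18*z
(∇×A)₃ = ∂A₂/∂x − ∂A₁/∂y = -5*z^2 - 5*z
∇×A = (-3*x*z + 5*x - 4, 4*x + 13*y*z - 18*z^2 + 18*z, -5*z^2 - 5*z)
At (-1, 3, 3): (0, 5, -60).

(0, 5, -60)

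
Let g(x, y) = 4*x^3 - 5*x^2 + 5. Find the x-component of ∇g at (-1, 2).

22

(∇g)_1 = ∂g/∂x = 12*x^2 - 10*x
At (-1, 2): 22.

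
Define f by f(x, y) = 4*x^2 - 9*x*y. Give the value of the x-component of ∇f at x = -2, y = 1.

-25

(∇f)_1 = ∂f/∂x = 8*x - 9*y
At (-2, 1): -25.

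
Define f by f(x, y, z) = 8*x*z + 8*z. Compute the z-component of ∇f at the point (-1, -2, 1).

(∇f)_3 = ∂f/∂z = 8*x + 8
At (-1, -2, 1): 0.

0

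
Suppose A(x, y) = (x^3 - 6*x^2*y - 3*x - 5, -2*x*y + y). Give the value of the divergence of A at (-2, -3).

∂A₁/∂x = 3*x^2 - 12*x*y - 3
∂A₂/∂y = -2*x + 1
∇·A = 3*x^2 - 12*x*y - 2*x - 2
At (-2, -3): -58.

-58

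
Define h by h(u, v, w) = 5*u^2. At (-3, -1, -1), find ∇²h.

10

∂²h/∂u² = 10
∂²h/∂v² = 0
∂²h/∂w² = 0
∇²h = 10
At (-3, -1, -1): 10.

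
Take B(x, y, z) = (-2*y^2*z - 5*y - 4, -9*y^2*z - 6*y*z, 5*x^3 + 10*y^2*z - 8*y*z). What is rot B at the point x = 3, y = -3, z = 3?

(∇×B)₁ = ∂B₃/∂y − ∂B₂/∂z = 9*y^2 + 20*y*z + 6*y - 8*z
(∇×B)₂ = ∂B₁/∂z − ∂B₃/∂x = -15*x^2 - 2*y^2
(∇×B)₃ = ∂B₂/∂x − ∂B₁/∂y = 4*y*z + 5
∇×B = (9*y^2 + 20*y*z + 6*y - 8*z, -15*x^2 - 2*y^2, 4*y*z + 5)
At (3, -3, 3): (-141, -153, -31).

(-141, -153, -31)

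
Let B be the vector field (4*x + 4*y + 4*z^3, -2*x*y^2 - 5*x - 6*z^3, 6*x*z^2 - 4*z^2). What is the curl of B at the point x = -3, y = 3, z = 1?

(∇×B)₁ = ∂B₃/∂y − ∂B₂/∂z = 18*z^2
(∇×B)₂ = ∂B₁/∂z − ∂B₃/∂x = 6*z^2
(∇×B)₃ = ∂B₂/∂x − ∂B₁/∂y = -2*y^2 - 9
∇×B = (18*z^2, 6*z^2, -2*y^2 - 9)
At (-3, 3, 1): (18, 6, -27).

(18, 6, -27)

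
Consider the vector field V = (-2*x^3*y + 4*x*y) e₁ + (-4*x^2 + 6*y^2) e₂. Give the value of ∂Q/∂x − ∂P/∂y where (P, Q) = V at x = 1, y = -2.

∂V₂/∂x = -8*x
∂V₁/∂y = -2*x^3 + 4*x
Scalar curl = 2*x^3 - 12*x
At (1, -2): -10.

-10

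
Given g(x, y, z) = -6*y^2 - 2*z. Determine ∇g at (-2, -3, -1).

∂g/∂x = 0
∂g/∂y = -12*y
∂g/∂z = -2
∇g = (0, -12*y, -2)
At (-2, -3, -1): (0, 36, -2).

(0, 36, -2)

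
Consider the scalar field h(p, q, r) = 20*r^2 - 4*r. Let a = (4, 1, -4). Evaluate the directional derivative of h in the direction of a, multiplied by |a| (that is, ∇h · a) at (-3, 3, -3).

∂h/∂p = 0
∂h/∂q = 0
∂h/∂r = 40*r - 4
∇h at (-3, 3, -3) = (0, 0, -124)
∇h · a = (0)(4) + (0)(1) + (-124)(-4) = 496

496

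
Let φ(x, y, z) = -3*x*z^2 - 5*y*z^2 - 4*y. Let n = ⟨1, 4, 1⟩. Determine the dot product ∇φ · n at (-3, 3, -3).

∂φ/∂x = -3*z^2
∂φ/∂y = -5*z^2 - 4
∂φ/∂z = -6*x*z - 10*y*z
∇φ at (-3, 3, -3) = (-27, -49, 36)
∇φ · n = (-27)(1) + (-49)(4) + (36)(1) = -187

-187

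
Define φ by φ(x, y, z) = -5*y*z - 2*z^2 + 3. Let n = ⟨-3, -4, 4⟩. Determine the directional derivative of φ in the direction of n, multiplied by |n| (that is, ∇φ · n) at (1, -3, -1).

∂φ/∂x = 0
∂φ/∂y = -5*z
∂φ/∂z = -5*y - 4*z
∇φ at (1, -3, -1) = (0, 5, 19)
∇φ · n = (0)(-3) + (5)(-4) + (19)(4) = 56

56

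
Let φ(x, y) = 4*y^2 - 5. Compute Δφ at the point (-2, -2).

∂²φ/∂x² = 0
∂²φ/∂y² = 8
∇²φ = 8
At (-2, -2): 8.

8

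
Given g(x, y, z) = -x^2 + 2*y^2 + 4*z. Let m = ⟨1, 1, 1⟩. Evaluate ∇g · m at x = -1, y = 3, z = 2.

18

∂g/∂x = -2*x
∂g/∂y = 4*y
∂g/∂z = 4
∇g at (-1, 3, 2) = (2, 12, 4)
∇g · m = (2)(1) + (12)(1) + (4)(1) = 18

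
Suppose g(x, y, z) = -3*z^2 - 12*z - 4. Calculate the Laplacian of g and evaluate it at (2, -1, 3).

∂²g/∂x² = 0
∂²g/∂y² = 0
∂²g/∂z² = -6
∇²g = -6
At (2, -1, 3): -6.

-6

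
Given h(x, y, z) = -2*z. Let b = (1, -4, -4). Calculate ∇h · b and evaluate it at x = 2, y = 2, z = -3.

∂h/∂x = 0
∂h/∂y = 0
∂h/∂z = -2
∇h at (2, 2, -3) = (0, 0, -2)
∇h · b = (0)(1) + (0)(-4) + (-2)(-4) = 8

8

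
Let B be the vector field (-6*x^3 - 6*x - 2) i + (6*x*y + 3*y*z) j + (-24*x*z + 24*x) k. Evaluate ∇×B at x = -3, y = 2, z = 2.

(-6, 24, 12)

(∇×B)₁ = ∂B₃/∂y − ∂B₂/∂z = -3*y
(∇×B)₂ = ∂B₁/∂z − ∂B₃/∂x = 24*z - 24
(∇×B)₃ = ∂B₂/∂x − ∂B₁/∂y = 6*y
∇×B = (-3*y, 24*z - 24, 6*y)
At (-3, 2, 2): (-6, 24, 12).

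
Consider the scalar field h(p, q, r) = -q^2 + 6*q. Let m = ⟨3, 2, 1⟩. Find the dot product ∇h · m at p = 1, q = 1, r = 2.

∂h/∂p = 0
∂h/∂q = -2*q + 6
∂h/∂r = 0
∇h at (1, 1, 2) = (0, 4, 0)
∇h · m = (0)(3) + (4)(2) + (0)(1) = 8

8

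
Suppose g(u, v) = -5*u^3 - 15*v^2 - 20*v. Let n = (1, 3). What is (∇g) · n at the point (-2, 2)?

∂g/∂u = -15*u^2
∂g/∂v = -30*v - 20
∇g at (-2, 2) = (-60, -80)
∇g · n = (-60)(1) + (-80)(3) = -300

-300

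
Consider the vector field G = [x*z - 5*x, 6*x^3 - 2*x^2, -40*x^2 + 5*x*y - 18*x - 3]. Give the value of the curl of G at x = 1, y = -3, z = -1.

(∇×G)₁ = ∂G₃/∂y − ∂G₂/∂z = 5*x
(∇×G)₂ = ∂G₁/∂z − ∂G₃/∂x = 81*x - 5*y + 18
(∇×G)₃ = ∂G₂/∂x − ∂G₁/∂y = 18*x^2 - 4*x
∇×G = (5*x, 81*x - 5*y + 18, 18*x^2 - 4*x)
At (1, -3, -1): (5, 114, 14).

(5, 114, 14)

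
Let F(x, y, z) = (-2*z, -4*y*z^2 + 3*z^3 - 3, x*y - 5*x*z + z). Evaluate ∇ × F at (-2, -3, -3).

(∇×F)₁ = ∂F₃/∂y − ∂F₂/∂z = x + 8*y*z - 9*z^2
(∇×F)₂ = ∂F₁/∂z − ∂F₃/∂x = -y + 5*z - 2
(∇×F)₃ = ∂F₂/∂x − ∂F₁/∂y = 0
∇×F = (x + 8*y*z - 9*z^2, -y + 5*z - 2, 0)
At (-2, -3, -3): (-11, -14, 0).

(-11, -14, 0)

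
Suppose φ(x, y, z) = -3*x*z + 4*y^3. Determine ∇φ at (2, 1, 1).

(-3, 12, -6)

∂φ/∂x = -3*z
∂φ/∂y = 12*y^2
∂φ/∂z = -3*x
∇φ = (-3*z, 12*y^2, -3*x)
At (2, 1, 1): (-3, 12, -6).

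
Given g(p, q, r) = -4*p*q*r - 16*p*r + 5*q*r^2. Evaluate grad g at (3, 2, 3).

∂g/∂p = -4*q*r - 16*r
∂g/∂q = -4*p*r + 5*r^2
∂g/∂r = -4*p*q - 16*p + 10*q*r
∇g = (-4*q*r - 16*r, -4*p*r + 5*r^2, -4*p*q - 16*p + 10*q*r)
At (3, 2, 3): (-72, 9, -12).

(-72, 9, -12)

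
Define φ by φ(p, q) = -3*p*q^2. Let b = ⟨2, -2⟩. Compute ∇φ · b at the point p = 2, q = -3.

-126

∂φ/∂p = -3*q^2
∂φ/∂q = -6*p*q
∇φ at (2, -3) = (-27, 36)
∇φ · b = (-27)(2) + (36)(-2) = -126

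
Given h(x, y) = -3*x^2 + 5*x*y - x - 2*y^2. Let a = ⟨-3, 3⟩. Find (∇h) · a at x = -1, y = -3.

51

∂h/∂x = -6*x + 5*y - 1
∂h/∂y = 5*x - 4*y
∇h at (-1, -3) = (-10, 7)
∇h · a = (-10)(-3) + (7)(3) = 51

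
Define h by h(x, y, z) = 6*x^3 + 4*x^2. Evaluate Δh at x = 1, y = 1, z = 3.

∂²h/∂x² = 4*(9*x + 2)
∂²h/∂y² = 0
∂²h/∂z² = 0
∇²h = 36*x + 8
At (1, 1, 3): 44.

44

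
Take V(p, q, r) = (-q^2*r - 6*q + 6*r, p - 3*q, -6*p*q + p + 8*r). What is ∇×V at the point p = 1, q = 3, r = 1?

(∇×V)₁ = ∂V₃/∂q − ∂V₂/∂r = -6*p
(∇×V)₂ = ∂V₁/∂r − ∂V₃/∂p = -q^2 + 6*q + 5
(∇×V)₃ = ∂V₂/∂p − ∂V₁/∂q = 2*q*r + 7
∇×V = (-6*p, -q^2 + 6*q + 5, 2*q*r + 7)
At (1, 3, 1): (-6, 14, 13).

(-6, 14, 13)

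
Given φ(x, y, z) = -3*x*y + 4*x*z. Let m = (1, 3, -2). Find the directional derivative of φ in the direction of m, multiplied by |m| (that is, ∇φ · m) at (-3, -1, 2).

∂φ/∂x = -3*y + 4*z
∂φ/∂y = -3*x
∂φ/∂z = 4*x
∇φ at (-3, -1, 2) = (11, 9, -12)
∇φ · m = (11)(1) + (9)(3) + (-12)(-2) = 62

62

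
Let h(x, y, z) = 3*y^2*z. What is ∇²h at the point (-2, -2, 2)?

12

∂²h/∂x² = 0
∂²h/∂y² = 6*z
∂²h/∂z² = 0
∇²h = 6*z
At (-2, -2, 2): 12.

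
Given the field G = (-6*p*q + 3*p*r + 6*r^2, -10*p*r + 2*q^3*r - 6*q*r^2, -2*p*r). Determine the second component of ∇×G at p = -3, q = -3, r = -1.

-23

(∇×G)_2 = ∂G₁/∂r − ∂G₃/∂p
= 3*p + 12*r − (-2*r)
= 3*p + 14*r
At (-3, -3, -1): -23.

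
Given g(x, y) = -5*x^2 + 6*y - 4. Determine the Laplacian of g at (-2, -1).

∂²g/∂x² = -10
∂²g/∂y² = 0
∇²g = -10
At (-2, -1): -10.

-10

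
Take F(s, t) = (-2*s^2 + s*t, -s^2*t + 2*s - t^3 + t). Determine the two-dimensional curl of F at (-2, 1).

8

∂F₂/∂s = -2*s*t + 2
∂F₁/∂t = s
Scalar curl = -2*s*t - s + 2
At (-2, 1): 8.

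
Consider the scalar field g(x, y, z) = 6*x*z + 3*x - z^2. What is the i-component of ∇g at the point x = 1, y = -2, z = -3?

-15

(∇g)_1 = ∂g/∂x = 6*z + 3
At (1, -2, -3): -15.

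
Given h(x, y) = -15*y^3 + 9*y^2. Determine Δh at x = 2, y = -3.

288

∂²h/∂x² = 0
∂²h/∂y² = 18*(-5*y + 1)
∇²h = -90*y + 18
At (2, -3): 288.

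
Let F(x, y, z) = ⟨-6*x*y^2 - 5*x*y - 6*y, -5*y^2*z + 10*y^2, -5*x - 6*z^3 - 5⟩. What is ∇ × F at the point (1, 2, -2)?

(20, 5, 35)

(∇×F)₁ = ∂F₃/∂y − ∂F₂/∂z = 5*y^2
(∇×F)₂ = ∂F₁/∂z − ∂F₃/∂x = 5
(∇×F)₃ = ∂F₂/∂x − ∂F₁/∂y = 12*x*y + 5*x + 6
∇×F = (5*y^2, 5, 12*x*y + 5*x + 6)
At (1, 2, -2): (20, 5, 35).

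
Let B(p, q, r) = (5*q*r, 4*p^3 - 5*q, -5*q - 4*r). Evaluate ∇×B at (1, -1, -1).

(∇×B)₁ = ∂B₃/∂q − ∂B₂/∂r = -5
(∇×B)₂ = ∂B₁/∂r − ∂B₃/∂p = 5*q
(∇×B)₃ = ∂B₂/∂p − ∂B₁/∂q = 12*p^2 - 5*r
∇×B = (-5, 5*q, 12*p^2 - 5*r)
At (1, -1, -1): (-5, -5, 17).

(-5, -5, 17)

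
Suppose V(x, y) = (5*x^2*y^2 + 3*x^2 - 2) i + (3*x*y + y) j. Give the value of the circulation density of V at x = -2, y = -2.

∂V₂/∂x = 3*y
∂V₁/∂y = 10*x^2*y
Scalar curl = -10*x^2*y + 3*y
At (-2, -2): 74.

74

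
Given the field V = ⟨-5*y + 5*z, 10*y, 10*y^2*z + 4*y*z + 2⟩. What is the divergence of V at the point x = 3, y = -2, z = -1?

42

∂V₁/∂x = 0
∂V₂/∂y = 10
∂V₃/∂z = 10*y^2 + 4*y
∇·V = 10*y^2 + 4*y + 10
At (3, -2, -1): 42.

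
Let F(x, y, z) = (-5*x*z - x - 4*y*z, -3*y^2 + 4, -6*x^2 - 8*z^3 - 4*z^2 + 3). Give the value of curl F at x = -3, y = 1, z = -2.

(0, -25, -8)

(∇×F)₁ = ∂F₃/∂y − ∂F₂/∂z = 0
(∇×F)₂ = ∂F₁/∂z − ∂F₃/∂x = 7*x - 4*y
(∇×F)₃ = ∂F₂/∂x − ∂F₁/∂y = 4*z
∇×F = (0, 7*x - 4*y, 4*z)
At (-3, 1, -2): (0, -25, -8).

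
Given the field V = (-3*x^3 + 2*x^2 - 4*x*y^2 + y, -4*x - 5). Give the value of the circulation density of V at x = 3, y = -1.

∂V₂/∂x = -4
∂V₁/∂y = -8*x*y + 1
Scalar curl = 8*x*y - 5
At (3, -1): -29.

-29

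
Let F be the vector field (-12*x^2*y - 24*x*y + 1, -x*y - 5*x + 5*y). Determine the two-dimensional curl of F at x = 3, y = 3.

172

∂F₂/∂x = -y - 5
∂F₁/∂y = -12*x^2 - 24*x
Scalar curl = 12*x^2 + 24*x - y - 5
At (3, 3): 172.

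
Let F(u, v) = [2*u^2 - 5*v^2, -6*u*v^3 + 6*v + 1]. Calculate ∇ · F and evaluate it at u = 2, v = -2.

-130

∂F₁/∂u = 4*u
∂F₂/∂v = -18*u*v^2 + 6
∇·F = -18*u*v^2 + 4*u + 6
At (2, -2): -130.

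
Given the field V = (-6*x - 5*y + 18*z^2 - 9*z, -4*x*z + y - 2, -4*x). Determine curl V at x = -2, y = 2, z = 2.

(-8, 67, -3)

(∇×V)₁ = ∂V₃/∂y − ∂V₂/∂z = 4*x
(∇×V)₂ = ∂V₁/∂z − ∂V₃/∂x = 36*z - 5
(∇×V)₃ = ∂V₂/∂x − ∂V₁/∂y = -4*z + 5
∇×V = (4*x, 36*z - 5, -4*z + 5)
At (-2, 2, 2): (-8, 67, -3).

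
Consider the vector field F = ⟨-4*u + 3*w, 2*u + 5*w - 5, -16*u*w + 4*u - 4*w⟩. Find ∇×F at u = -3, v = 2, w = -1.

(∇×F)₁ = ∂F₃/∂v − ∂F₂/∂w = -5
(∇×F)₂ = ∂F₁/∂w − ∂F₃/∂u = 16*w - 1
(∇×F)₃ = ∂F₂/∂u − ∂F₁/∂v = 2
∇×F = (-5, 16*w - 1, 2)
At (-3, 2, -1): (-5, -17, 2).

(-5, -17, 2)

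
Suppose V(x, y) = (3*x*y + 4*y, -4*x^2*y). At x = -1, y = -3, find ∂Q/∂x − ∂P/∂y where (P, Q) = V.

-25

∂V₂/∂x = -8*x*y
∂V₁/∂y = 3*x + 4
Scalar curl = -8*x*y - 3*x - 4
At (-1, -3): -25.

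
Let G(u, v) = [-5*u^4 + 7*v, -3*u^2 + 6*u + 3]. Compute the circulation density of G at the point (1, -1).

∂G₂/∂u = -6*u + 6
∂G₁/∂v = 7
Scalar curl = -6*u - 1
At (1, -1): -7.

-7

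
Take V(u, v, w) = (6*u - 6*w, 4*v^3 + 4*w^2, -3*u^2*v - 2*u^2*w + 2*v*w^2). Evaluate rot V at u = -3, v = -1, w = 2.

(-35, -12, 0)

(∇×V)₁ = ∂V₃/∂v − ∂V₂/∂w = -3*u^2 + 2*w^2 - 8*w
(∇×V)₂ = ∂V₁/∂w − ∂V₃/∂u = 6*u*v + 4*u*w - 6
(∇×V)₃ = ∂V₂/∂u − ∂V₁/∂v = 0
∇×V = (-3*u^2 + 2*w^2 - 8*w, 6*u*v + 4*u*w - 6, 0)
At (-3, -1, 2): (-35, -12, 0).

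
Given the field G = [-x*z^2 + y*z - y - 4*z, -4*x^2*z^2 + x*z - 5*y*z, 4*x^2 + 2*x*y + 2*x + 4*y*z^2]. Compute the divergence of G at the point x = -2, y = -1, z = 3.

∂G₁/∂x = -z^2
∂G₂/∂y = -5*z
∂G₃/∂z = 8*y*z
∇·G = 8*y*z - z^2 - 5*z
At (-2, -1, 3): -48.

-48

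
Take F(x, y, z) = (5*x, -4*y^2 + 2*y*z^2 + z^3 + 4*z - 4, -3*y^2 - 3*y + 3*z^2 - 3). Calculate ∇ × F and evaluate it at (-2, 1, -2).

(-17, 0, 0)

(∇×F)₁ = ∂F₃/∂y − ∂F₂/∂z = -4*y*z - 6*y - 3*z^2 - 7
(∇×F)₂ = ∂F₁/∂z − ∂F₃/∂x = 0
(∇×F)₃ = ∂F₂/∂x − ∂F₁/∂y = 0
∇×F = (-4*y*z - 6*y - 3*z^2 - 7, 0, 0)
At (-2, 1, -2): (-17, 0, 0).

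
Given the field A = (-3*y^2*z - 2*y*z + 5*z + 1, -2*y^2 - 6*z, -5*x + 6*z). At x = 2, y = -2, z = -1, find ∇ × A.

(∇×A)₁ = ∂A₃/∂y − ∂A₂/∂z = 6
(∇×A)₂ = ∂A₁/∂z − ∂A₃/∂x = -3*y^2 - 2*y + 10
(∇×A)₃ = ∂A₂/∂x − ∂A₁/∂y = 6*y*z + 2*z
∇×A = (6, -3*y^2 - 2*y + 10, 6*y*z + 2*z)
At (2, -2, -1): (6, 2, 10).

(6, 2, 10)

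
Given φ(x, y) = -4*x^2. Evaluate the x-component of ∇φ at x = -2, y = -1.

16

(∇φ)_1 = ∂φ/∂x = -8*x
At (-2, -1): 16.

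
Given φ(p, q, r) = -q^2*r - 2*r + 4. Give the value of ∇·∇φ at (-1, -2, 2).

∂²φ/∂p² = 0
∂²φ/∂q² = -2*r
∂²φ/∂r² = 0
∇²φ = -2*r
At (-1, -2, 2): -4.

-4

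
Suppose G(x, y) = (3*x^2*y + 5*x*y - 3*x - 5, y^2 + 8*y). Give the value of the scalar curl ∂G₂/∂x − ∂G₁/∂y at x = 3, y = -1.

∂G₂/∂x = 0
∂G₁/∂y = 3*x^2 + 5*x
Scalar curl = -3*x^2 - 5*x
At (3, -1): -42.

-42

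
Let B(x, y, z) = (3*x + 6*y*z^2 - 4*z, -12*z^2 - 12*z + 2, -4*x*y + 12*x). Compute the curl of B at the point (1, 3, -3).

(-64, -112, -54)

(∇×B)₁ = ∂B₃/∂y − ∂B₂/∂z = -4*x + 24*z + 12
(∇×B)₂ = ∂B₁/∂z − ∂B₃/∂x = 12*y*z + 4*y - 16
(∇×B)₃ = ∂B₂/∂x − ∂B₁/∂y = -6*z^2
∇×B = (-4*x + 24*z + 12, 12*y*z + 4*y - 16, -6*z^2)
At (1, 3, -3): (-64, -112, -54).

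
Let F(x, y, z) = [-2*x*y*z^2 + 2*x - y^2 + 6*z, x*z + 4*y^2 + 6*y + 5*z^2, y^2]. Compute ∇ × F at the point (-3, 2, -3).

(37, -66, -53)

(∇×F)₁ = ∂F₃/∂y − ∂F₂/∂z = -x + 2*y - 10*z
(∇×F)₂ = ∂F₁/∂z − ∂F₃/∂x = -4*x*y*z + 6
(∇×F)₃ = ∂F₂/∂x − ∂F₁/∂y = 2*x*z^2 + 2*y + z
∇×F = (-x + 2*y - 10*z, -4*x*y*z + 6, 2*x*z^2 + 2*y + z)
At (-3, 2, -3): (37, -66, -53).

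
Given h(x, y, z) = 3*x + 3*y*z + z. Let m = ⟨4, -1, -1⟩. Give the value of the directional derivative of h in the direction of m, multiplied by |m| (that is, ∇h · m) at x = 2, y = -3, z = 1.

17

∂h/∂x = 3
∂h/∂y = 3*z
∂h/∂z = 3*y + 1
∇h at (2, -3, 1) = (3, 3, -8)
∇h · m = (3)(4) + (3)(-1) + (-8)(-1) = 17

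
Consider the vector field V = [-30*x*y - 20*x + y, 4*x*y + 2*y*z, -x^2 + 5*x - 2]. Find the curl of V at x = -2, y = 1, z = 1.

(-2, -9, -57)

(∇×V)₁ = ∂V₃/∂y − ∂V₂/∂z = -2*y
(∇×V)₂ = ∂V₁/∂z − ∂V₃/∂x = 2*x - 5
(∇×V)₃ = ∂V₂/∂x − ∂V₁/∂y = 30*x + 4*y - 1
∇×V = (-2*y, 2*x - 5, 30*x + 4*y - 1)
At (-2, 1, 1): (-2, -9, -57).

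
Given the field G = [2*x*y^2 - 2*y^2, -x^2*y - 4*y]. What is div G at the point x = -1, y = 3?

13

∂G₁/∂x = 2*y^2
∂G₂/∂y = -x^2 - 4
∇·G = -x^2 + 2*y^2 - 4
At (-1, 3): 13.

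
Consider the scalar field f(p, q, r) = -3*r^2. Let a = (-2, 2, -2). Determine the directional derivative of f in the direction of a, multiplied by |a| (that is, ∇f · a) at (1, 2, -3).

∂f/∂p = 0
∂f/∂q = 0
∂f/∂r = -6*r
∇f at (1, 2, -3) = (0, 0, 18)
∇f · a = (0)(-2) + (0)(2) + (18)(-2) = -36

-36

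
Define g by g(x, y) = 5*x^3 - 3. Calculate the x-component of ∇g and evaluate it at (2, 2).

(∇g)_1 = ∂g/∂x = 15*x^2
At (2, 2): 60.

60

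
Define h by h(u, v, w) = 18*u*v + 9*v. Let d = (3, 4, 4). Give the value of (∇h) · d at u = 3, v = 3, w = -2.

414

∂h/∂u = 18*v
∂h/∂v = 18*u + 9
∂h/∂w = 0
∇h at (3, 3, -2) = (54, 63, 0)
∇h · d = (54)(3) + (63)(4) + (0)(4) = 414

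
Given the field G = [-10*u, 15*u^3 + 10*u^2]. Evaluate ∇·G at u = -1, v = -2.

-10

∂G₁/∂u = -10
∂G₂/∂v = 0
∇·G = -10
At (-1, -2): -10.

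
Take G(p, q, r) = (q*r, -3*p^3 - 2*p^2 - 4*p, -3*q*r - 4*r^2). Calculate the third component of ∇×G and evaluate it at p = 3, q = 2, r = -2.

-95

(∇×G)_3 = ∂G₂/∂p − ∂G₁/∂q
= -9*p^2 - 4*p - 4 − (r)
= -9*p^2 - 4*p - r - 4
At (3, 2, -2): -95.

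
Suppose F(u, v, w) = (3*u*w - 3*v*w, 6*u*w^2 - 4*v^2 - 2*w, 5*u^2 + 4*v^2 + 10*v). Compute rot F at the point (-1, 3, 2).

(∇×F)₁ = ∂F₃/∂v − ∂F₂/∂w = -12*u*w + 8*v + 12
(∇×F)₂ = ∂F₁/∂w − ∂F₃/∂u = -7*u - 3*v
(∇×F)₃ = ∂F₂/∂u − ∂F₁/∂v = 6*w^2 + 3*w
∇×F = (-12*u*w + 8*v + 12, -7*u - 3*v, 6*w^2 + 3*w)
At (-1, 3, 2): (60, -2, 30).

(60, -2, 30)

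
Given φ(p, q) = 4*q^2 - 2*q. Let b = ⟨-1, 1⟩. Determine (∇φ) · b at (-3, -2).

-18

∂φ/∂p = 0
∂φ/∂q = 8*q - 2
∇φ at (-3, -2) = (0, -18)
∇φ · b = (0)(-1) + (-18)(1) = -18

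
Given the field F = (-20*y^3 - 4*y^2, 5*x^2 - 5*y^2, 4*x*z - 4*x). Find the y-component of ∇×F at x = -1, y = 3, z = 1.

0

(∇×F)_2 = ∂F₁/∂z − ∂F₃/∂x
= 0 − (4*z - 4)
= -4*z + 4
At (-1, 3, 1): 0.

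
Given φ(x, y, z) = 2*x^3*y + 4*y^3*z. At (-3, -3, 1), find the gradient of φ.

(-162, 54, -108)

∂φ/∂x = 6*x^2*y
∂φ/∂y = 2*x^3 + 12*y^2*z
∂φ/∂z = 4*y^3
∇φ = (6*x^2*y, 2*x^3 + 12*y^2*z, 4*y^3)
At (-3, -3, 1): (-162, 54, -108).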